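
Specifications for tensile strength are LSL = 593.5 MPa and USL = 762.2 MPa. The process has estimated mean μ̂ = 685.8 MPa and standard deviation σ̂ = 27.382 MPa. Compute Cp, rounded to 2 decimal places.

Cp = (USL − LSL) / (6σ̂) = (762.2 − 593.5) / (6 × 27.382) = 168.7000 / 164.2920 = 1.0268

1.03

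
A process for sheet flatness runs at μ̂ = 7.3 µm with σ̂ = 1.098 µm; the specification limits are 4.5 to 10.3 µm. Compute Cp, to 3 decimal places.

0.880

Cp = (USL − LSL) / (6σ̂) = (10.3 − 4.5) / (6 × 1.098) = 5.8000 / 6.5880 = 0.8804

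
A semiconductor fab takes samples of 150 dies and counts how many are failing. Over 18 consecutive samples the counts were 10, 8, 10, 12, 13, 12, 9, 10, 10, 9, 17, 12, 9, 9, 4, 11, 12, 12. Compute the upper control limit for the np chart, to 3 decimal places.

p̄ = Σdᵢ / (k·n) = 189 / (18 × 150) = 0.07000
UCL = np̄ + 3·√(np̄(1−p̄)) = 10.5000 + 3 × √(10.5000×0.93000) = 10.5000 + 3 × 3.1249 = 19.8747

19.875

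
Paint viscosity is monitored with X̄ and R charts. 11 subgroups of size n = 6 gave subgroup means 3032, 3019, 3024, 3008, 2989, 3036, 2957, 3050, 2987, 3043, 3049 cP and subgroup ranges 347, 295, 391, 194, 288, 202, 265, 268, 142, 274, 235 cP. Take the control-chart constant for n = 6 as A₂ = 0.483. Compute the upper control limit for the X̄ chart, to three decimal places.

X̄̄ = (3032 + 3019 + 3024 + 3008 + 2989 + 3036 + 2957 + 3050 + 2987 + 3043 + 3049) / 11 = 33194.0000 / 11 = 3017.6364
R̄ = (347 + 295 + 391 + 194 + 288 + 202 + 265 + 268 + 142 + 274 + 235) / 11 = 2901.0000 / 11 = 263.7273
UCL = X̄̄ + A₂·R̄ = 3017.6364 + 0.483 × 263.7273 = 3145.0166

3145.017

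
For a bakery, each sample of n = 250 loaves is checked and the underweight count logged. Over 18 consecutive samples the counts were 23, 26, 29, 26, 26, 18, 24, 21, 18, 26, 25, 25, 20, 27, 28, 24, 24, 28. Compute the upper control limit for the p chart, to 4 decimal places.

0.1536

p̄ = Σdᵢ / (k·n) = 438 / (18 × 250) = 0.09733
UCL = p̄ + 3·√(p̄(1−p̄)/n) = 0.09733 + 3 × √(0.09733×0.90267/250) = 0.09733 + 3 × 0.01875 = 0.15357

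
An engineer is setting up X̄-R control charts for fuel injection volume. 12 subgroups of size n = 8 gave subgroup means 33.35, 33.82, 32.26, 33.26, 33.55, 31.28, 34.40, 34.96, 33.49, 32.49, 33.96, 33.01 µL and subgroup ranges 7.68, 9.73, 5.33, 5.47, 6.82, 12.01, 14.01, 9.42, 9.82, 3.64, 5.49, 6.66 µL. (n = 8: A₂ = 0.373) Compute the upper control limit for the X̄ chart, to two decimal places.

36.31

X̄̄ = (33.35 + 33.82 + 32.26 + 33.26 + 33.55 + 31.28 + 34.40 + 34.96 + 33.49 + 32.49 + 33.96 + 33.01) / 12 = 399.8300 / 12 = 33.3192
R̄ = (7.68 + 9.73 + 5.33 + 5.47 + 6.82 + 12.01 + 14.01 + 9.42 + 9.82 + 3.64 + 5.49 + 6.66) / 12 = 96.0800 / 12 = 8.0067
UCL = X̄̄ + A₂·R̄ = 33.3192 + 0.373 × 8.0067 = 36.3057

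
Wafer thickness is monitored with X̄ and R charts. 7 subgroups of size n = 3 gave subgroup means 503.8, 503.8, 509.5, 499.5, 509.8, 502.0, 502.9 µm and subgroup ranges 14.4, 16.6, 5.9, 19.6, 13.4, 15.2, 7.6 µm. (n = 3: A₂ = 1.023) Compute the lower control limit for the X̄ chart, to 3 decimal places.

X̄̄ = (503.8 + 503.8 + 509.5 + 499.5 + 509.8 + 502.0 + 502.9) / 7 = 3531.3000 / 7 = 504.4714
R̄ = (14.4 + 16.6 + 5.9 + 19.6 + 13.4 + 15.2 + 7.6) / 7 = 92.7000 / 7 = 13.2429
LCL = X̄̄ − A₂·R̄ = 504.4714 − 1.023 × 13.2429 = 490.9240

490.924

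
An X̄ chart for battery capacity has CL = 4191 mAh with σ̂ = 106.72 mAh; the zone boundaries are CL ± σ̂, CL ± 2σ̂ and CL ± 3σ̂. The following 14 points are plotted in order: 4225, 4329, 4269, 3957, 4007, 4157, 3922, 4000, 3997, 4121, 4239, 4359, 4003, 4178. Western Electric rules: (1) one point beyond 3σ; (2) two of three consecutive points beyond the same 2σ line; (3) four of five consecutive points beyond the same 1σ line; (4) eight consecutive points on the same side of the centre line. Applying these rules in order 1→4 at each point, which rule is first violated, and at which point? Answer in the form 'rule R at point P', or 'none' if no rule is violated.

Zone of each point (C = within 1σ̂, B = 1σ̂–2σ̂, A = 2σ̂–3σ̂, * = beyond 3σ̂; sign = side of CL): 1:+C, 2:+B, 3:+C, 4:-A, 5:-B, 6:-C, 7:-A, 8:-B, 9:-B, 10:-C, 11:+C, 12:+B, 13:-B, 14:-C
Rule 3 (four of five consecutive points beyond the same 1σ limit) is satisfied at point 8.

rule 3 at point 8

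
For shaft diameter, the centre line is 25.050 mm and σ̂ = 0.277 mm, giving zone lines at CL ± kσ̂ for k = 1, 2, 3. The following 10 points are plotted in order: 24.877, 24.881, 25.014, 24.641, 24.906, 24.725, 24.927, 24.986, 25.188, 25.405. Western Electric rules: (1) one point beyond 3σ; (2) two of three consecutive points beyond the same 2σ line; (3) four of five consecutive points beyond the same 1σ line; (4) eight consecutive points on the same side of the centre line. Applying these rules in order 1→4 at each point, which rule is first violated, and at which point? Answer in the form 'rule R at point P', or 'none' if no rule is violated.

rule 4 at point 8

Zone of each point (C = within 1σ̂, B = 1σ̂–2σ̂, A = 2σ̂–3σ̂, * = beyond 3σ̂; sign = side of CL): 1:-C, 2:-C, 3:-C, 4:-B, 5:-C, 6:-B, 7:-C, 8:-C, 9:+C, 10:+B
Rule 4 (eight consecutive points on the same side of the centre line) is satisfied at point 8.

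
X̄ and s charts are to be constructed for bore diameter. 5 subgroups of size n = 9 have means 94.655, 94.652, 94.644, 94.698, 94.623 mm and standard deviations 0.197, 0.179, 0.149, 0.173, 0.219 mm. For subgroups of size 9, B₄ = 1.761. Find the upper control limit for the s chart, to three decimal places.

0.323

s̄ = (0.197 + 0.179 + 0.149 + 0.173 + 0.219) / 5 = 0.1834
UCL_s = B₄·s̄ = 1.761 × 0.1834 = 0.3230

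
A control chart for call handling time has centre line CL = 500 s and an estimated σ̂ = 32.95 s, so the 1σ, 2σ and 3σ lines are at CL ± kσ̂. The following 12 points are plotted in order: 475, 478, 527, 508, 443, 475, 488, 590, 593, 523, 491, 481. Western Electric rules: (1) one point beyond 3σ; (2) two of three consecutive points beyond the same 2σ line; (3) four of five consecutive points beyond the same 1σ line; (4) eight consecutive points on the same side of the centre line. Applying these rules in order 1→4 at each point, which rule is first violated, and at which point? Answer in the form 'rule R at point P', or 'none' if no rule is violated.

rule 2 at point 9

Zone of each point (C = within 1σ̂, B = 1σ̂–2σ̂, A = 2σ̂–3σ̂, * = beyond 3σ̂; sign = side of CL): 1:-C, 2:-C, 3:+C, 4:+C, 5:-B, 6:-C, 7:-C, 8:+A, 9:+A, 10:+C, 11:-C, 12:-C
Rule 2 (two of three consecutive points beyond the same 2σ limit) is satisfied at point 9.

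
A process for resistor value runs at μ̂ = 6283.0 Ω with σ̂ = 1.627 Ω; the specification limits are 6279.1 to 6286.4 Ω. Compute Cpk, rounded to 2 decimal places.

0.70

Cpu = (USL − μ̂) / (3σ̂) = (6286.4 − 6283.0) / (3 × 1.627) = 0.6966; Cpl = (μ̂ − LSL) / (3σ̂) = (6283.0 − 6279.1) / (3 × 1.627) = 0.7990; Cpk = min(Cpu, Cpl) = 0.6966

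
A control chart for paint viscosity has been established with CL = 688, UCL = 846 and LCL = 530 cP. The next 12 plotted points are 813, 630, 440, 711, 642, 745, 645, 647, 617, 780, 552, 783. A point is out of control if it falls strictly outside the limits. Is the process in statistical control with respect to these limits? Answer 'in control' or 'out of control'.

Compare each point to [530, 846]: sample 3 = 440 < LCL.

out of control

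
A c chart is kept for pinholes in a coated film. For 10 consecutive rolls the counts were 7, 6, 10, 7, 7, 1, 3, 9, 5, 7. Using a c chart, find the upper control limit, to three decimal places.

13.670

c̄ = (7 + 6 + 10 + 7 + 7 + 1 + 3 + 9 + 5 + 7) / 10 = 62 / 10 = 6.2000
UCL = c̄ + 3√c̄ = 6.2000 + 3 × √6.2000 = 6.2000 + 3 × 2.4900 = 13.6699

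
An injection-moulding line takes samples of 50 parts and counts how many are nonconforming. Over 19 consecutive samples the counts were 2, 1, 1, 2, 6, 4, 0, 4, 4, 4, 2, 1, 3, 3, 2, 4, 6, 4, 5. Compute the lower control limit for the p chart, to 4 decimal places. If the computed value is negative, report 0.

0.0000

p̄ = Σdᵢ / (k·n) = 58 / (19 × 50) = 0.06105
LCL = p̄ − 3·√(p̄(1−p̄)/n) = 0.06105 − 3 × 0.03386 = -0.04053 → 0 (negative, so LCL = 0)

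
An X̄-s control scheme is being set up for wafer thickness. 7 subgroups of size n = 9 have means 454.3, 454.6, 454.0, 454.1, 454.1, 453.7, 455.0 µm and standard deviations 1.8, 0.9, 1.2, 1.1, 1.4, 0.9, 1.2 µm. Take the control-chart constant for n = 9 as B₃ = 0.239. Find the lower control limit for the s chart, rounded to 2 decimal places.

0.29

s̄ = (1.8 + 0.9 + 1.2 + 1.1 + 1.4 + 0.9 + 1.2) / 7 = 1.2143
LCL_s = B₃·s̄ = 0.239 × 1.2143 = 0.2902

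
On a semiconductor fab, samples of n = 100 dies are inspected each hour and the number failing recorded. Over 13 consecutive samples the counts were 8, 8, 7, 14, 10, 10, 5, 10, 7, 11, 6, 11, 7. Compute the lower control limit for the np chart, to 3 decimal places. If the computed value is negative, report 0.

p̄ = Σdᵢ / (k·n) = 114 / (13 × 100) = 0.08769
LCL = np̄ − 3·√(np̄(1−p̄)) = 8.7692 − 3 × 2.8285 = 0.2838

0.284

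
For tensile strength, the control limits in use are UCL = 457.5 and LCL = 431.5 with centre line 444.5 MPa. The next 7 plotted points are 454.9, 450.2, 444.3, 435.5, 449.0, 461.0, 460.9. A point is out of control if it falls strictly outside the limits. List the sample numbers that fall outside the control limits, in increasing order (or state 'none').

Compare each point to [431.5, 457.5]: sample 6 = 461.0 > UCL; sample 7 = 460.9 > UCL.

6, 7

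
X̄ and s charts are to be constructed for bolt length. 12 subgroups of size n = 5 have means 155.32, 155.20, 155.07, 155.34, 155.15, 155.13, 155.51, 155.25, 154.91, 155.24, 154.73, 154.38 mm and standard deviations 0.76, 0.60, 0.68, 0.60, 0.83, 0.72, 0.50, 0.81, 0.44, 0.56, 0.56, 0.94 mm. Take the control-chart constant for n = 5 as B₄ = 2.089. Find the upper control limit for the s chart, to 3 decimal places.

s̄ = (0.76 + 0.60 + 0.68 + 0.60 + 0.83 + 0.72 + 0.50 + 0.81 + 0.44 + 0.56 + 0.56 + 0.94) / 12 = 0.6667
UCL_s = B₄·s̄ = 2.089 × 0.6667 = 1.3927

1.393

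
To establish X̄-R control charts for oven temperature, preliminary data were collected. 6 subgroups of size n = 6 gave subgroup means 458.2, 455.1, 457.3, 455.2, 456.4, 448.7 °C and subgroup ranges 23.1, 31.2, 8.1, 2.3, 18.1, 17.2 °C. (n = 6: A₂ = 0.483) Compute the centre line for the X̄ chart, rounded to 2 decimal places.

X̄̄ = (458.2 + 455.1 + 457.3 + 455.2 + 456.4 + 448.7) / 6 = 2730.9000 / 6 = 455.1500
CL = X̄̄ = 455.1500

455.15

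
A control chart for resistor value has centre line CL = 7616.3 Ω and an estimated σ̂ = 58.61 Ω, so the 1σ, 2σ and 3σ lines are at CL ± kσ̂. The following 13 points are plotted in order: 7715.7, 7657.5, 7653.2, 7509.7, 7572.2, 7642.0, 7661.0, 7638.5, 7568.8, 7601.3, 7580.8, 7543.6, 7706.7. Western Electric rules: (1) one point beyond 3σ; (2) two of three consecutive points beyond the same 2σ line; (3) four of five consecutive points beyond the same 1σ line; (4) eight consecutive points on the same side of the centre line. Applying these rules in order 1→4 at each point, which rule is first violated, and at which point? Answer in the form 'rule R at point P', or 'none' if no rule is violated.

Zone of each point (C = within 1σ̂, B = 1σ̂–2σ̂, A = 2σ̂–3σ̂, * = beyond 3σ̂; sign = side of CL): 1:+B, 2:+C, 3:+C, 4:-B, 5:-C, 6:+C, 7:+C, 8:+C, 9:-C, 10:-C, 11:-C, 12:-B, 13:+B
No rule fires across all 13 points.

none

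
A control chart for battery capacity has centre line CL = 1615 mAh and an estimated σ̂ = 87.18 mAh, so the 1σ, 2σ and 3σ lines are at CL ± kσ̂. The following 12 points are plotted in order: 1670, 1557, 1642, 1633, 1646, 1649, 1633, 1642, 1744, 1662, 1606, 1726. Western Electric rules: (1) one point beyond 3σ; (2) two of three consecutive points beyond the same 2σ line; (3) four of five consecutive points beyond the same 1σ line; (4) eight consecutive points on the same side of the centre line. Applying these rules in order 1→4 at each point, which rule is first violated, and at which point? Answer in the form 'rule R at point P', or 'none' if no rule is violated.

rule 4 at point 10

Zone of each point (C = within 1σ̂, B = 1σ̂–2σ̂, A = 2σ̂–3σ̂, * = beyond 3σ̂; sign = side of CL): 1:+C, 2:-C, 3:+C, 4:+C, 5:+C, 6:+C, 7:+C, 8:+C, 9:+B, 10:+C, 11:-C, 12:+B
Rule 4 (eight consecutive points on the same side of the centre line) is satisfied at point 10.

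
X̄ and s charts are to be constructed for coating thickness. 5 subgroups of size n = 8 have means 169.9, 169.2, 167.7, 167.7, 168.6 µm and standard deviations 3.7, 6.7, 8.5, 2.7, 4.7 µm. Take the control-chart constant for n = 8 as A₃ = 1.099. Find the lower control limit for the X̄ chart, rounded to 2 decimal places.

162.84

X̄̄ = (169.9 + 169.2 + 167.7 + 167.7 + 168.6) / 5 = 168.6200
s̄ = (3.7 + 6.7 + 8.5 + 2.7 + 4.7) / 5 = 5.2600
LCL = X̄̄ − A₃·s̄ = 168.6200 − 1.099 × 5.2600 = 162.8393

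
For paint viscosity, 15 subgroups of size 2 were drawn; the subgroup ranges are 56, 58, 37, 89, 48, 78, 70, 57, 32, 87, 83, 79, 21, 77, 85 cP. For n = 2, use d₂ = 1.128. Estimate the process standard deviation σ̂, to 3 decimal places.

56.560

R̄ = (56 + 58 + 37 + 89 + 48 + 78 + 70 + 57 + 32 + 87 + 83 + 79 + 21 + 77 + 85) / 15 = 63.8000
σ̂ = R̄ / d₂ = 63.8000 / 1.128 = 56.5603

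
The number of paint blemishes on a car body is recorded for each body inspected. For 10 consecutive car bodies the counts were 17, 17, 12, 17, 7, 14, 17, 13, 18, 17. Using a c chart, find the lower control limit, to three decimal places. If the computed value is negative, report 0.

c̄ = (17 + 17 + 12 + 17 + 7 + 14 + 17 + 13 + 18 + 17) / 10 = 149 / 10 = 14.9000
LCL = c̄ − 3√c̄ = 14.9000 − 3 × 3.8601 = 3.3198

3.320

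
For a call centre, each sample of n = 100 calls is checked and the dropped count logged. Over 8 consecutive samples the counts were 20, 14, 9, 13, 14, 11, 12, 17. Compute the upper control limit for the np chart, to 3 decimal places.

24.081

p̄ = Σdᵢ / (k·n) = 110 / (8 × 100) = 0.13750
UCL = np̄ + 3·√(np̄(1−p̄)) = 13.7500 + 3 × √(13.7500×0.86250) = 13.7500 + 3 × 3.4437 = 24.0812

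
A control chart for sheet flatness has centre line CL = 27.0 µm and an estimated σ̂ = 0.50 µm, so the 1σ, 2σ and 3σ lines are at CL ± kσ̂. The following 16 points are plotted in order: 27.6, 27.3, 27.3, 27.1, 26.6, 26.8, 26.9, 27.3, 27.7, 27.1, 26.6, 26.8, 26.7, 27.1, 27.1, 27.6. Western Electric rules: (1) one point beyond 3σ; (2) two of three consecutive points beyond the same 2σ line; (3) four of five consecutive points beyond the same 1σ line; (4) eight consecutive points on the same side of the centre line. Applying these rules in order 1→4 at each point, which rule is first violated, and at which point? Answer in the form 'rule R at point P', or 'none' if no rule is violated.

Zone of each point (C = within 1σ̂, B = 1σ̂–2σ̂, A = 2σ̂–3σ̂, * = beyond 3σ̂; sign = side of CL): 1:+B, 2:+C, 3:+C, 4:+C, 5:-C, 6:-C, 7:-C, 8:+C, 9:+B, 10:+C, 11:-C, 12:-C, 13:-C, 14:+C, 15:+C, 16:+B
No rule fires across all 16 points.

none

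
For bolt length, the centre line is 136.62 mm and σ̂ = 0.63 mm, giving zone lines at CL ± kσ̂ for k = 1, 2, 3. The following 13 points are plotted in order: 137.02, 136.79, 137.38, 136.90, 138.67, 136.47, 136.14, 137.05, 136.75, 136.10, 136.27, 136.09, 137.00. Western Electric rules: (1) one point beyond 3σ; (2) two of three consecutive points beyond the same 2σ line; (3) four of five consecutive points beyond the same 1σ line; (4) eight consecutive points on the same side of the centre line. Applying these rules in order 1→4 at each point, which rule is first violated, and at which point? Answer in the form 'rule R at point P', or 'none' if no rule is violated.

rule 1 at point 5

Zone of each point (C = within 1σ̂, B = 1σ̂–2σ̂, A = 2σ̂–3σ̂, * = beyond 3σ̂; sign = side of CL): 1:+C, 2:+C, 3:+B, 4:+C, 5:+*, 6:-C, 7:-C, 8:+C, 9:+C, 10:-C, 11:-C, 12:-C, 13:+C
Rule 1 (one point beyond the 3σ limits) is satisfied at point 5.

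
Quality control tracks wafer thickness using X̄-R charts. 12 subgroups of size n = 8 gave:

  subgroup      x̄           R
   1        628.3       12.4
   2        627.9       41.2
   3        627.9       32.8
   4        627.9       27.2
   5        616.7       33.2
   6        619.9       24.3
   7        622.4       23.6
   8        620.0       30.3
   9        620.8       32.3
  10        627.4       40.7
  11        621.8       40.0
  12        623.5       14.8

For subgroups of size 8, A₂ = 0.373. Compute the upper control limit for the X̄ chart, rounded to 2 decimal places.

X̄̄ = (628.3 + 627.9 + 627.9 + 627.9 + 616.7 + 619.9 + 622.4 + 620.0 + 620.8 + 627.4 + 621.8 + 623.5) / 12 = 7484.5000 / 12 = 623.7083
R̄ = (12.4 + 41.2 + 32.8 + 27.2 + 33.2 + 24.3 + 23.6 + 30.3 + 32.3 + 40.7 + 40.0 + 14.8) / 12 = 352.8000 / 12 = 29.4000
UCL = X̄̄ + A₂·R̄ = 623.7083 + 0.373 × 29.4000 = 634.6745

634.67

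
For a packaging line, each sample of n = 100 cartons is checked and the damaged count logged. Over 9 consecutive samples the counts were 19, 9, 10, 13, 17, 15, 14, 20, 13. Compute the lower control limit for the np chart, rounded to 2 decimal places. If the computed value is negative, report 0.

3.90

p̄ = Σdᵢ / (k·n) = 130 / (9 × 100) = 0.14444
LCL = np̄ − 3·√(np̄(1−p̄)) = 14.4444 − 3 × 3.5154 = 3.8982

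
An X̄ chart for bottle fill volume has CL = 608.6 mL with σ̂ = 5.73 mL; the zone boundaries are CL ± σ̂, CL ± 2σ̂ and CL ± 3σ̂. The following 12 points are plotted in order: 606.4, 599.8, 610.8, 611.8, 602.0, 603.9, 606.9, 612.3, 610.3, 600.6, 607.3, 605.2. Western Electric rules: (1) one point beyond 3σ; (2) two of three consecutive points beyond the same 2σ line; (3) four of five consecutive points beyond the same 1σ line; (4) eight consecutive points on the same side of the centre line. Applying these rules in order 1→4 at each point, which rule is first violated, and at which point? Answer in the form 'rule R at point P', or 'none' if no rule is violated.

Zone of each point (C = within 1σ̂, B = 1σ̂–2σ̂, A = 2σ̂–3σ̂, * = beyond 3σ̂; sign = side of CL): 1:-C, 2:-B, 3:+C, 4:+C, 5:-B, 6:-C, 7:-C, 8:+C, 9:+C, 10:-B, 11:-C, 12:-C
No rule fires across all 12 points.

none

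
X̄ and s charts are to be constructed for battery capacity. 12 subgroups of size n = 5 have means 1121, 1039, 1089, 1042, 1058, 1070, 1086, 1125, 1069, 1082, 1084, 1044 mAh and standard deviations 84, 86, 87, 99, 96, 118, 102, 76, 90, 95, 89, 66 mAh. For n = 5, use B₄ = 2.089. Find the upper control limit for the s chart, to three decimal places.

189.403

s̄ = (84 + 86 + 87 + 99 + 96 + 118 + 102 + 76 + 90 + 95 + 89 + 66) / 12 = 90.6667
UCL_s = B₄·s̄ = 2.089 × 90.6667 = 189.4027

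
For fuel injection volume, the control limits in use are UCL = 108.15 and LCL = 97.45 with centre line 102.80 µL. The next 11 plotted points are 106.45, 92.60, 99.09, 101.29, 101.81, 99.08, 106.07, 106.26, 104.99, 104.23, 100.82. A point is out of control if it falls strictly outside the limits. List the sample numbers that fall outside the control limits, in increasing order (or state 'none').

Compare each point to [97.45, 108.15]: sample 2 = 92.60 < LCL.

2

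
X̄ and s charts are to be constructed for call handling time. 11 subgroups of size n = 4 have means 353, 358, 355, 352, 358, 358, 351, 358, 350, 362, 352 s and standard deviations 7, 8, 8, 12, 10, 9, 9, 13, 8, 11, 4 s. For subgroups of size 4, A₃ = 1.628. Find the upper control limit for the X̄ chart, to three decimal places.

X̄̄ = (353 + 358 + 355 + 352 + 358 + 358 + 351 + 358 + 350 + 362 + 352) / 11 = 355.1818
s̄ = (7 + 8 + 8 + 12 + 10 + 9 + 9 + 13 + 8 + 11 + 4) / 11 = 9.0000
UCL = X̄̄ + A₃·s̄ = 355.1818 + 1.628 × 9.0000 = 369.8338

369.834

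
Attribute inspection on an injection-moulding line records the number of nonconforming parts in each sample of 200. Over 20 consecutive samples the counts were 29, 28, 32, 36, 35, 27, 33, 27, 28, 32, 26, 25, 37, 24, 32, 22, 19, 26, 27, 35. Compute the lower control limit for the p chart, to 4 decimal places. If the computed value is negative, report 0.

p̄ = Σdᵢ / (k·n) = 580 / (20 × 200) = 0.14500
LCL = p̄ − 3·√(p̄(1−p̄)/n) = 0.14500 − 3 × 0.02490 = 0.07031

0.0703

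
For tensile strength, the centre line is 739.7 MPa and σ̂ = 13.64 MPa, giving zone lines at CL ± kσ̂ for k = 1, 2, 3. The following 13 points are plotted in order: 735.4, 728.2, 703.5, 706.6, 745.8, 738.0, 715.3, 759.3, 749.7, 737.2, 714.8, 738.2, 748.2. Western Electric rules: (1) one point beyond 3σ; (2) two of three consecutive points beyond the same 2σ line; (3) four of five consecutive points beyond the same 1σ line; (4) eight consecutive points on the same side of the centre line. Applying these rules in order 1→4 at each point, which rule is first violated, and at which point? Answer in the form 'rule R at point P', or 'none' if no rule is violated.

rule 2 at point 4

Zone of each point (C = within 1σ̂, B = 1σ̂–2σ̂, A = 2σ̂–3σ̂, * = beyond 3σ̂; sign = side of CL): 1:-C, 2:-C, 3:-A, 4:-A, 5:+C, 6:-C, 7:-B, 8:+B, 9:+C, 10:-C, 11:-B, 12:-C, 13:+C
Rule 2 (two of three consecutive points beyond the same 2σ limit) is satisfied at point 4.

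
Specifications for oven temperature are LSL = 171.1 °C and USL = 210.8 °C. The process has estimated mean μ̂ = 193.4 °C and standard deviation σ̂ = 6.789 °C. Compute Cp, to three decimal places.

Cp = (USL − LSL) / (6σ̂) = (210.8 − 171.1) / (6 × 6.789) = 39.7000 / 40.7340 = 0.9746

0.975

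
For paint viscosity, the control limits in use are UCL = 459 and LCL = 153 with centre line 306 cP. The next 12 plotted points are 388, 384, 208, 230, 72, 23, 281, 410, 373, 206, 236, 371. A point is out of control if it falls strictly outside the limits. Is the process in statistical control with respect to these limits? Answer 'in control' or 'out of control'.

Compare each point to [153, 459]: sample 5 = 72 < LCL; sample 6 = 23 < LCL.

out of control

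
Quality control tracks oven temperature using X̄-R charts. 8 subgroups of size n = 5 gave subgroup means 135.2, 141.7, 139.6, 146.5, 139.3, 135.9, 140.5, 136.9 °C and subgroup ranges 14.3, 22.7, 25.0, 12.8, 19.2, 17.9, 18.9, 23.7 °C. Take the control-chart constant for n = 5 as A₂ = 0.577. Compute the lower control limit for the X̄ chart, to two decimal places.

128.31

X̄̄ = (135.2 + 141.7 + 139.6 + 146.5 + 139.3 + 135.9 + 140.5 + 136.9) / 8 = 1115.6000 / 8 = 139.4500
R̄ = (14.3 + 22.7 + 25.0 + 12.8 + 19.2 + 17.9 + 18.9 + 23.7) / 8 = 154.5000 / 8 = 19.3125
LCL = X̄̄ − A₂·R̄ = 139.4500 − 0.577 × 19.3125 = 128.3067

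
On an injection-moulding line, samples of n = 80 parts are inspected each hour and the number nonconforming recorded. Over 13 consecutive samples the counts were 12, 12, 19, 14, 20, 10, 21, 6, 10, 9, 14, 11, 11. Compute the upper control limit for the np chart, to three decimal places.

p̄ = Σdᵢ / (k·n) = 169 / (13 × 80) = 0.16250
UCL = np̄ + 3·√(np̄(1−p̄)) = 13.0000 + 3 × √(13.0000×0.83750) = 13.0000 + 3 × 3.2996 = 22.8989

22.899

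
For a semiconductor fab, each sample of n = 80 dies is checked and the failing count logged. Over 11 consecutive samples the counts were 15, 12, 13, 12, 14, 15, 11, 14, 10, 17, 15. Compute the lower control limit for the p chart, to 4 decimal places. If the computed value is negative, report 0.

p̄ = Σdᵢ / (k·n) = 148 / (11 × 80) = 0.16818
LCL = p̄ − 3·√(p̄(1−p̄)/n) = 0.16818 − 3 × 0.04182 = 0.04273

0.0427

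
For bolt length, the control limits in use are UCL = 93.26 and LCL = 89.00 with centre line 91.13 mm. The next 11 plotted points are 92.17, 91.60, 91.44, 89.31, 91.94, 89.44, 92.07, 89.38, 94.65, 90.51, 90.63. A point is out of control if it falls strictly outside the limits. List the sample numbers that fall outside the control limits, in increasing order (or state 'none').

Compare each point to [89.00, 93.26]: sample 9 = 94.65 > UCL.

9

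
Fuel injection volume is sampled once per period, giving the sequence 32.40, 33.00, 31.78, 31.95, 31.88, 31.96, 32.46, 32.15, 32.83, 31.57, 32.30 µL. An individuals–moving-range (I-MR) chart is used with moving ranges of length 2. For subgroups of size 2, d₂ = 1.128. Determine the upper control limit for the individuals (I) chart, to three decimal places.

X̄ = (32.40 + 33.00 + 31.78 + 31.95 + 31.88 + 31.96 + 32.46 + 32.15 + 32.83 + 31.57 + 32.30) / 11 = 32.2073
Moving ranges: 0.60, 1.22, 0.17, 0.07, 0.08, 0.50, 0.31, 0.68, 1.26, 0.73; M̄R̄ = 5.6200 / 10 = 0.5620
UCL = X̄ + 3·M̄R̄/d₂ = 32.2073 + 3 × 0.5620 / 1.128 = 33.7020

33.702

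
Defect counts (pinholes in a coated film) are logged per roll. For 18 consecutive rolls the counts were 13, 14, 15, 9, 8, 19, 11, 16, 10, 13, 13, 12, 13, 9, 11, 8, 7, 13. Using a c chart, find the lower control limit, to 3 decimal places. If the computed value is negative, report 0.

1.545

c̄ = (13 + 14 + 15 + 9 + 8 + 19 + 11 + 16 + 10 + 13 + 13 + 12 + 13 + 9 + 11 + 8 + 7 + 13) / 18 = 214 / 18 = 11.8889
LCL = c̄ − 3√c̄ = 11.8889 − 3 × 3.4480 = 1.5448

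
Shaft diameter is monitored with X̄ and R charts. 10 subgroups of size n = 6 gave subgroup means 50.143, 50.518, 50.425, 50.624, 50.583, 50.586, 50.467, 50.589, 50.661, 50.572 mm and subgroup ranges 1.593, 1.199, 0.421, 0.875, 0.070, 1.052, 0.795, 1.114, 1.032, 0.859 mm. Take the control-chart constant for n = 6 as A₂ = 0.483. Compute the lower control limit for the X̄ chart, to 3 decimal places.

X̄̄ = (50.143 + 50.518 + 50.425 + 50.624 + 50.583 + 50.586 + 50.467 + 50.589 + 50.661 + 50.572) / 10 = 505.1680 / 10 = 50.5168
R̄ = (1.593 + 1.199 + 0.421 + 0.875 + 0.070 + 1.052 + 0.795 + 1.114 + 1.032 + 0.859) / 10 = 9.0100 / 10 = 0.9010
LCL = X̄̄ − A₂·R̄ = 50.5168 − 0.483 × 0.9010 = 50.0816

50.082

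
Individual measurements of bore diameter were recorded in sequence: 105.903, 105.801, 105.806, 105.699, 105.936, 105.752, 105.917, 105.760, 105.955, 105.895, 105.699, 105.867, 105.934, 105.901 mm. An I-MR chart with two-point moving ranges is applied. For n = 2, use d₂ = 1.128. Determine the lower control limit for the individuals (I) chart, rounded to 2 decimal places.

105.50

X̄ = (105.903 + 105.801 + 105.806 + 105.699 + 105.936 + 105.752 + 105.917 + 105.760 + 105.955 + 105.895 + 105.699 + 105.867 + 105.934 + 105.901) / 14 = 105.8446
Moving ranges: 0.102, 0.005, 0.107, 0.237, 0.184, 0.165, 0.157, 0.195, 0.060, 0.196, 0.168, 0.067, 0.033; M̄R̄ = 1.6760 / 13 = 0.1289
LCL = X̄ − 3·M̄R̄/d₂ = 105.8446 − 3 × 0.1289 / 1.128 = 105.5018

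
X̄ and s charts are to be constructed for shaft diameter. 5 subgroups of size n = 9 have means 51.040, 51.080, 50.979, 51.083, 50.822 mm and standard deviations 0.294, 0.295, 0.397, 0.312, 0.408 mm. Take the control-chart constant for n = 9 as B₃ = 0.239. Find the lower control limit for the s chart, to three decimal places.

s̄ = (0.294 + 0.295 + 0.397 + 0.312 + 0.408) / 5 = 0.3412
LCL_s = B₃·s̄ = 0.239 × 0.3412 = 0.0815

0.082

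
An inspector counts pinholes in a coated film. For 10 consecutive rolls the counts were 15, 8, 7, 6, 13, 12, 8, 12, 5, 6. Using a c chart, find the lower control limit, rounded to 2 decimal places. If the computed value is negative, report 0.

c̄ = (15 + 8 + 7 + 6 + 13 + 12 + 8 + 12 + 5 + 6) / 10 = 92 / 10 = 9.2000
LCL = c̄ − 3√c̄ = 9.2000 − 3 × 3.0332 = 0.1005

0.10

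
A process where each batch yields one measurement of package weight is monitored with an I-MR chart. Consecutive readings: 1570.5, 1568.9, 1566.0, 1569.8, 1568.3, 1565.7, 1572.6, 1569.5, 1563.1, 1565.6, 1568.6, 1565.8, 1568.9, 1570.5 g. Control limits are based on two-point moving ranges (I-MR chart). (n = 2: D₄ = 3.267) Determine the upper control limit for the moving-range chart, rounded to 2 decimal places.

Moving ranges: 1.6, 2.9, 3.8, 1.5, 2.6, 6.9, 3.1, 6.4, 2.5, 3.0, 2.8, 3.1, 1.6; M̄R̄ = 41.8000 / 13 = 3.2154
UCL_MR = D₄·M̄R̄ = 3.267 × 3.2154 = 10.5047

10.50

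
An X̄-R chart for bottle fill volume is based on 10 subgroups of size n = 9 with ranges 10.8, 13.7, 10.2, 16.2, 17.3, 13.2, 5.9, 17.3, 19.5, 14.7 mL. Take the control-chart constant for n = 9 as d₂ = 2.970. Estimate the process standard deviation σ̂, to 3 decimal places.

R̄ = (10.8 + 13.7 + 10.2 + 16.2 + 17.3 + 13.2 + 5.9 + 17.3 + 19.5 + 14.7) / 10 = 13.8800
σ̂ = R̄ / d₂ = 13.8800 / 2.970 = 4.6734

4.673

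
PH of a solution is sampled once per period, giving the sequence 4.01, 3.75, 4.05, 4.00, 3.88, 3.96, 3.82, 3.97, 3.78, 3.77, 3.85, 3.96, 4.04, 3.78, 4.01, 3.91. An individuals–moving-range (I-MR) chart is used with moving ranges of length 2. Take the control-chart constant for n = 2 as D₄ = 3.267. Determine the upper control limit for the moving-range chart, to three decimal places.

Moving ranges: 0.26, 0.30, 0.05, 0.12, 0.08, 0.14, 0.15, 0.19, 0.01, 0.08, 0.11, 0.08, 0.26, 0.23, 0.10; M̄R̄ = 2.1600 / 15 = 0.1440
UCL_MR = D₄·M̄R̄ = 3.267 × 0.1440 = 0.4704

0.470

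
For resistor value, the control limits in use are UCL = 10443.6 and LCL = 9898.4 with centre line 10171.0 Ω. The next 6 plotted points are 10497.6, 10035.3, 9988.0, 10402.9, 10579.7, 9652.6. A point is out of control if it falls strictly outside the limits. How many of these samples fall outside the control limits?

Compare each point to [9898.4, 10443.6]: sample 1 = 10497.6 > UCL; sample 5 = 10579.7 > UCL; sample 6 = 9652.6 < LCL.

3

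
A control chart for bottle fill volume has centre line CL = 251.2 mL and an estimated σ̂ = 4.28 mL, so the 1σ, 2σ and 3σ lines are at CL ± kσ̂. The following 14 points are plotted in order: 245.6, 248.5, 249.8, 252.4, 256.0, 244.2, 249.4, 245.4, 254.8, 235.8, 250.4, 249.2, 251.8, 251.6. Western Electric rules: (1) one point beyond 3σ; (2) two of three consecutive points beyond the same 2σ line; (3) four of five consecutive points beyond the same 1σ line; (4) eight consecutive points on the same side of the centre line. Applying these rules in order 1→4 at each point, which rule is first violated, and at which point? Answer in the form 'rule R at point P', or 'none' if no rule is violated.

rule 1 at point 10

Zone of each point (C = within 1σ̂, B = 1σ̂–2σ̂, A = 2σ̂–3σ̂, * = beyond 3σ̂; sign = side of CL): 1:-B, 2:-C, 3:-C, 4:+C, 5:+B, 6:-B, 7:-C, 8:-B, 9:+C, 10:-*, 11:-C, 12:-C, 13:+C, 14:+C
Rule 1 (one point beyond the 3σ limits) is satisfied at point 10.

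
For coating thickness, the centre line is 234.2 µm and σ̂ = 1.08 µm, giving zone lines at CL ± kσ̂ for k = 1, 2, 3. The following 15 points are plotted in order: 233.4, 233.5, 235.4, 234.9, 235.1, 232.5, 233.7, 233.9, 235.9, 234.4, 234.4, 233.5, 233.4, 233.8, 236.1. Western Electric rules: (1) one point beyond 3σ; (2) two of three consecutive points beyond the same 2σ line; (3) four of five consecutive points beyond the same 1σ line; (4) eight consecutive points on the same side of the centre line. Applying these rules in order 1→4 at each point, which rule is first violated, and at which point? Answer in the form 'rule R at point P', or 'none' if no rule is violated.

Zone of each point (C = within 1σ̂, B = 1σ̂–2σ̂, A = 2σ̂–3σ̂, * = beyond 3σ̂; sign = side of CL): 1:-C, 2:-C, 3:+B, 4:+C, 5:+C, 6:-B, 7:-C, 8:-C, 9:+B, 10:+C, 11:+C, 12:-C, 13:-C, 14:-C, 15:+B
No rule fires across all 15 points.

none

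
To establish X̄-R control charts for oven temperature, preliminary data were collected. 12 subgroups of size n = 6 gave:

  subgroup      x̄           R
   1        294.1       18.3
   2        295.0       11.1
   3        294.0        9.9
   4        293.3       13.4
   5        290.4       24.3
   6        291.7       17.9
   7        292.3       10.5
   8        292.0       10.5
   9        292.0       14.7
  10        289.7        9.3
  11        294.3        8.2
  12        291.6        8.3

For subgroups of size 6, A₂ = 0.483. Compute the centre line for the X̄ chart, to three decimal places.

292.533

X̄̄ = (294.1 + 295.0 + 294.0 + 293.3 + 290.4 + 291.7 + 292.3 + 292.0 + 292.0 + 289.7 + 294.3 + 291.6) / 12 = 3510.4000 / 12 = 292.5333
CL = X̄̄ = 292.5333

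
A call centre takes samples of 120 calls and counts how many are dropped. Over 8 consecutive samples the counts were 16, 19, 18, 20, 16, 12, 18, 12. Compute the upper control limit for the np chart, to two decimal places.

p̄ = Σdᵢ / (k·n) = 131 / (8 × 120) = 0.13646
UCL = np̄ + 3·√(np̄(1−p̄)) = 16.3750 + 3 × √(16.3750×0.86354) = 16.3750 + 3 × 3.7604 = 27.6562

27.66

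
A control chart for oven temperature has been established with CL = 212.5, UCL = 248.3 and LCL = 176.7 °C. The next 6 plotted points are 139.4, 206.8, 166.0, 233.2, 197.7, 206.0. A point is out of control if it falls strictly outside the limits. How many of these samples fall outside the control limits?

2

Compare each point to [176.7, 248.3]: sample 1 = 139.4 < LCL; sample 3 = 166.0 < LCL.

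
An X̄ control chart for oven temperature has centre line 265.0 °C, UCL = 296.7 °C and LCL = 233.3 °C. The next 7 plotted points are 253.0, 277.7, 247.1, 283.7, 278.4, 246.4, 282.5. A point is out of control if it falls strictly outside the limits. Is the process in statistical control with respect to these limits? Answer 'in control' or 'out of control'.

All 7 points lie within [233.3, 296.7].

in control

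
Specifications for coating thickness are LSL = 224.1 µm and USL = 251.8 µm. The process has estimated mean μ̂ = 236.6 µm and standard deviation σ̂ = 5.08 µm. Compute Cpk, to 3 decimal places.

Cpu = (USL − μ̂) / (3σ̂) = (251.8 − 236.6) / (3 × 5.08) = 0.9974; Cpl = (μ̂ − LSL) / (3σ̂) = (236.6 − 224.1) / (3 × 5.08) = 0.8202; Cpk = min(Cpu, Cpl) = 0.8202

0.820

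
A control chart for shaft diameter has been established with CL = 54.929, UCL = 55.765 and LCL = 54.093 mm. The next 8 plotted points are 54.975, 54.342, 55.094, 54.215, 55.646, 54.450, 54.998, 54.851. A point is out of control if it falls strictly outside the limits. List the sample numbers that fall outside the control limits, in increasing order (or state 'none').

All 8 points lie within [54.093, 55.765].

none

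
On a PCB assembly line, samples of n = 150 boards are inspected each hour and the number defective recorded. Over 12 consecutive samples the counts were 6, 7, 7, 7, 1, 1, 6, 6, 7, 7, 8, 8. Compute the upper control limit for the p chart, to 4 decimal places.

0.0871

p̄ = Σdᵢ / (k·n) = 71 / (12 × 150) = 0.03944
UCL = p̄ + 3·√(p̄(1−p̄)/n) = 0.03944 + 3 × √(0.03944×0.96056/150) = 0.03944 + 3 × 0.01589 = 0.08712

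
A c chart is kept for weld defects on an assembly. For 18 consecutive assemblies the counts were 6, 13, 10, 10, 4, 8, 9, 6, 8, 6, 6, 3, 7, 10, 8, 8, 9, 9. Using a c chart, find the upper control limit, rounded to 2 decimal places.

16.14

c̄ = (6 + 13 + 10 + 10 + 4 + 8 + 9 + 6 + 8 + 6 + 6 + 3 + 7 + 10 + 8 + 8 + 9 + 9) / 18 = 140 / 18 = 7.7778
UCL = c̄ + 3√c̄ = 7.7778 + 3 × √7.7778 = 7.7778 + 3 × 2.7889 = 16.1444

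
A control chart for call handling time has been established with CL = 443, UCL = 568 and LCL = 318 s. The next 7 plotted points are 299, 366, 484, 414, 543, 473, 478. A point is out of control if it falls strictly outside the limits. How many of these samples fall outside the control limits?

Compare each point to [318, 568]: sample 1 = 299 < LCL.

1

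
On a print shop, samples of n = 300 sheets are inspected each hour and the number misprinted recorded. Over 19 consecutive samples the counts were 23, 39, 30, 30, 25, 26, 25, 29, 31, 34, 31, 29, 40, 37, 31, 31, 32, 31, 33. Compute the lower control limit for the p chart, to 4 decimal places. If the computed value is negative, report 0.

0.0503

p̄ = Σdᵢ / (k·n) = 587 / (19 × 300) = 0.10298
LCL = p̄ − 3·√(p̄(1−p̄)/n) = 0.10298 − 3 × 0.01755 = 0.05034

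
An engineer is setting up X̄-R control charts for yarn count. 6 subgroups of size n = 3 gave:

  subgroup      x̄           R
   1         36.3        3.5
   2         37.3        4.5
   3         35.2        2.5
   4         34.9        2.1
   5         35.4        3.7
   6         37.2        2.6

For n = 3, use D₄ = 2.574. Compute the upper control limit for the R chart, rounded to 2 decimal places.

8.11

R̄ = (3.5 + 4.5 + 2.5 + 2.1 + 3.7 + 2.6) / 6 = 18.9000 / 6 = 3.1500
UCL_R = D₄·R̄ = 2.574 × 3.1500 = 8.1081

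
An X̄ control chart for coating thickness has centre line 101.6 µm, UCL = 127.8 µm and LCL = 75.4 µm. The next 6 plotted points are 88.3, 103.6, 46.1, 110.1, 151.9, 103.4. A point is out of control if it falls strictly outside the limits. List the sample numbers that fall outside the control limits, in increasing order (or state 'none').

3, 5

Compare each point to [75.4, 127.8]: sample 3 = 46.1 < LCL; sample 5 = 151.9 > UCL.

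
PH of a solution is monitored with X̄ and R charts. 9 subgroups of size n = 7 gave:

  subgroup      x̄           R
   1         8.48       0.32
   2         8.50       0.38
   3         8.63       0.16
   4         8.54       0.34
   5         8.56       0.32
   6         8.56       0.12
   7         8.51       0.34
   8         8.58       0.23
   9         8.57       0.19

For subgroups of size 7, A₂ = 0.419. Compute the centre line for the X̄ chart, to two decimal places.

X̄̄ = (8.48 + 8.50 + 8.63 + 8.54 + 8.56 + 8.56 + 8.51 + 8.58 + 8.57) / 9 = 76.9300 / 9 = 8.5478
CL = X̄̄ = 8.5478

8.55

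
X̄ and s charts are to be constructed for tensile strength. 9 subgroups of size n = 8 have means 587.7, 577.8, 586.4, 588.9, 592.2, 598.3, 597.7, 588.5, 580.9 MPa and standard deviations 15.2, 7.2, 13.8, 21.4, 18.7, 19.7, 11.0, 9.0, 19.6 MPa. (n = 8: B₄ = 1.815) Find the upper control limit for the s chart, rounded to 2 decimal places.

s̄ = (15.2 + 7.2 + 13.8 + 21.4 + 18.7 + 19.7 + 11.0 + 9.0 + 19.6) / 9 = 15.0667
UCL_s = B₄·s̄ = 1.815 × 15.0667 = 27.3460

27.35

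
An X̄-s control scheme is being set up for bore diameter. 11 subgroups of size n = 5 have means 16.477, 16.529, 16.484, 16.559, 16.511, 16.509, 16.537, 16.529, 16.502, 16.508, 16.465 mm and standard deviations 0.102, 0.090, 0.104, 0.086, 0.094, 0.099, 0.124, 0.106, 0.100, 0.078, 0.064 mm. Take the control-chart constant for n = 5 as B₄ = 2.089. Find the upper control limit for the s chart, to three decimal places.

0.199

s̄ = (0.102 + 0.090 + 0.104 + 0.086 + 0.094 + 0.099 + 0.124 + 0.106 + 0.100 + 0.078 + 0.064) / 11 = 0.0952
UCL_s = B₄·s̄ = 2.089 × 0.0952 = 0.1988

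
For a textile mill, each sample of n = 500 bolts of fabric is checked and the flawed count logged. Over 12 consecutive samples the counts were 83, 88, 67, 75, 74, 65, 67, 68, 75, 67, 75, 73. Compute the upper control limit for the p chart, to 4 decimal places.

0.1936

p̄ = Σdᵢ / (k·n) = 877 / (12 × 500) = 0.14617
UCL = p̄ + 3·√(p̄(1−p̄)/n) = 0.14617 + 3 × √(0.14617×0.85383/500) = 0.14617 + 3 × 0.01580 = 0.19356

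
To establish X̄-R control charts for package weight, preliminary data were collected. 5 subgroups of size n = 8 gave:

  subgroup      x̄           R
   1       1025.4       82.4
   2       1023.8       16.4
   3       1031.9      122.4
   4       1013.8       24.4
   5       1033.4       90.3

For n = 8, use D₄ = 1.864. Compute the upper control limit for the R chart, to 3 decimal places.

125.224

R̄ = (82.4 + 16.4 + 122.4 + 24.4 + 90.3) / 5 = 335.9000 / 5 = 67.1800
UCL_R = D₄·R̄ = 1.864 × 67.1800 = 125.2235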